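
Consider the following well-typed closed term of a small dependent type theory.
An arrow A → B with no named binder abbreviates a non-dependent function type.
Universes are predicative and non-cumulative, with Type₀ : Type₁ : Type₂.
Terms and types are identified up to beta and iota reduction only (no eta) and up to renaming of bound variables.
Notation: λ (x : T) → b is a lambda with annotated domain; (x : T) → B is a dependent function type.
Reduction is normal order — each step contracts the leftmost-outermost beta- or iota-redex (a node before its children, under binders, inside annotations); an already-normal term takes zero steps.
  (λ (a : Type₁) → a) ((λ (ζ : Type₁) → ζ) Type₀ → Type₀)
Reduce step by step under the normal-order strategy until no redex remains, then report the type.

normal-order reduction:
  (λ (a : Type₁) → a) ((λ (ζ : Type₁) → ζ) Type₀ → Type₀)
  ~> (λ (a : Type₁) → a) Type₀ → Type₀
  ~> Type₀ → Type₀
type:
  Type₁


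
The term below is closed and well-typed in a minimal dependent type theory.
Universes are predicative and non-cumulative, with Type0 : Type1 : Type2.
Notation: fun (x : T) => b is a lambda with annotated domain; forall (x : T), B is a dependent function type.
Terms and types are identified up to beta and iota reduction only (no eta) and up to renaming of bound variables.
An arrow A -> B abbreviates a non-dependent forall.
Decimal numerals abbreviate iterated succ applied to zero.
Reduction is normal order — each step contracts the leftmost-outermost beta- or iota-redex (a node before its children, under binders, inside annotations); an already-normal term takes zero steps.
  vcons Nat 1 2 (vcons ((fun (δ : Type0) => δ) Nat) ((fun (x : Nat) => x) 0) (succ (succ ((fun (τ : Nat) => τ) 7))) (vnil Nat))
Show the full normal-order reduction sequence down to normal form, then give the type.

reduction (normal order):
  vcons Nat 1 2 (vcons ((fun (δ : Type0) => δ) Nat) ((fun (x : Nat) => x) 0) (succ (succ ((fun (τ : Nat) => τ) 7))) (vnil Nat))
  ~> vcons Nat 1 2 (vcons Nat ((fun (δ : Nat) => δ) 0) (succ (succ ((fun (x : Nat) => x) 7))) (vnil Nat))
  ~> vcons Nat 1 2 (vcons Nat 0 (succ (succ ((fun (δ : Nat) => δ) 7))) (vnil Nat))
  ~> vcons Nat 1 2 (vcons Nat 0 9 (vnil Nat))
inferred type:
  Vec Nat 2


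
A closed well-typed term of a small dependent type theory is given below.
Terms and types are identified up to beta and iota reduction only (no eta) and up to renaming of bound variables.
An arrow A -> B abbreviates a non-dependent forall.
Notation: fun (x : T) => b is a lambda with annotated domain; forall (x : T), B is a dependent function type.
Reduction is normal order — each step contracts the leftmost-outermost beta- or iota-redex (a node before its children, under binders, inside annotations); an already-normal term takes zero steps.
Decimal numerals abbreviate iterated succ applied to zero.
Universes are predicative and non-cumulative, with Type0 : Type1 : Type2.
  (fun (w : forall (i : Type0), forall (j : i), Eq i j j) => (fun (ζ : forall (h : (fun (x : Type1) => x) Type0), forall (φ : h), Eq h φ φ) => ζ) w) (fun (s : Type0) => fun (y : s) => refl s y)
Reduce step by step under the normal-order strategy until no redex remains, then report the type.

reduction (normal order):
  (fun (w : forall (i : Type0), forall (j : i), Eq i j j) => (fun (ζ : forall (h : (fun (x : Type1) => x) Type0), forall (φ : h), Eq h φ φ) => ζ) w) (fun (s : Type0) => fun (y : s) => refl s y)
  ~> (fun (w : forall (i : (fun (j : Type1) => j) Type0), forall (ζ : i), Eq i ζ ζ) => w) (fun (h : Type0) => fun (x : h) => refl h x)
  ~> fun (w : Type0) => fun (i : w) => refl w i
the term's type:
  forall (w : Type0), forall (i : w), Eq w i i


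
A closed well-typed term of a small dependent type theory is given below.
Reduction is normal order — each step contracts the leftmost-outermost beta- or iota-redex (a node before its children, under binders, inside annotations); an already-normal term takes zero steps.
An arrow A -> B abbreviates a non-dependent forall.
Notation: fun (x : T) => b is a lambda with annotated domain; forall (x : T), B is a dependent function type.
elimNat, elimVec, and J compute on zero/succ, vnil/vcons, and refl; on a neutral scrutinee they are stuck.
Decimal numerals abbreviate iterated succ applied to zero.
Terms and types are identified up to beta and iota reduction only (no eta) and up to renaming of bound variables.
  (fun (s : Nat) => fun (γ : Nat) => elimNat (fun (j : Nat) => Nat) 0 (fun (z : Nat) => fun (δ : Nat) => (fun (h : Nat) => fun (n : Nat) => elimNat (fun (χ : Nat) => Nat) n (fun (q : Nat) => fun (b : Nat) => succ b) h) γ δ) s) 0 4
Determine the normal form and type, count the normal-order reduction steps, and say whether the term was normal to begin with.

resulting normal form:
  0
inferred type:
  Nat
steps to reach normal form (normal order): 3
already normal: no
first contracted redex: a beta-redex


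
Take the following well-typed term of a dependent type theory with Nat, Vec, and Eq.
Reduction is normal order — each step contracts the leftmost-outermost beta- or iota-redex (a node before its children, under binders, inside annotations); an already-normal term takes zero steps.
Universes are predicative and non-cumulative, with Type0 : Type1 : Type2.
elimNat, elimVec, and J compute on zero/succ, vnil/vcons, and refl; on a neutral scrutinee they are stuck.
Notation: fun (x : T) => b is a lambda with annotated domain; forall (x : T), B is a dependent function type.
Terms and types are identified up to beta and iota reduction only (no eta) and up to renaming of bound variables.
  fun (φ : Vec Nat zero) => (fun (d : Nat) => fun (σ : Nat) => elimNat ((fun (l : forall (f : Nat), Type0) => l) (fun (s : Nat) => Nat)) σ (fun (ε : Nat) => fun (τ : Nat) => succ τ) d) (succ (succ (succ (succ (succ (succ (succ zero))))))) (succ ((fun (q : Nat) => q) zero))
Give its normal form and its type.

reduced normal form:
  fun (φ : Vec Nat zero) => succ (succ (succ (succ (succ (succ (succ (succ zero)))))))
inferred type:
  forall (φ : Vec Nat zero), Nat


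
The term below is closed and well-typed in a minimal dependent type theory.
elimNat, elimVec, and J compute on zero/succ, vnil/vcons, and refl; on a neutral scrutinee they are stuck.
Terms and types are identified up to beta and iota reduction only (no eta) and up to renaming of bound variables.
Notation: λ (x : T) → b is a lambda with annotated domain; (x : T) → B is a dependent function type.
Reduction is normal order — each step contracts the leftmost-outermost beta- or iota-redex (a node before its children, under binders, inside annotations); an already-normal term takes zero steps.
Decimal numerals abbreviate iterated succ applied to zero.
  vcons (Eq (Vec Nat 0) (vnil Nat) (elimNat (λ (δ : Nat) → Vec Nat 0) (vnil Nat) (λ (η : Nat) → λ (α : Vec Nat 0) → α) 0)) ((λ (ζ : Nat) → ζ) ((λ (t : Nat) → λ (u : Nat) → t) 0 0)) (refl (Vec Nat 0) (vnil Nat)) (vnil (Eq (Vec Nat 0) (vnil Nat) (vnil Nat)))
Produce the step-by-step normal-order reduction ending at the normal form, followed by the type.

normal-order reduction sequence:
  vcons (Eq (Vec Nat 0) (vnil Nat) (elimNat (λ (δ : Nat) → Vec Nat 0) (vnil Nat) (λ (η : Nat) → λ (α : Vec Nat 0) → α) 0)) ((λ (ζ : Nat) → ζ) ((λ (t : Nat) → λ (u : Nat) → t) 0 0)) (refl (Vec Nat 0) (vnil Nat)) (vnil (Eq (Vec Nat 0) (vnil Nat) (vnil Nat)))
  ~> vcons (Eq (Vec Nat 0) (vnil Nat) (vnil Nat)) ((λ (δ : Nat) → δ) ((λ (η : Nat) → λ (α : Nat) → η) 0 0)) (refl (Vec Nat 0) (vnil Nat)) (vnil (Eq (Vec Nat 0) (vnil Nat) (vnil Nat)))
  ~> vcons (Eq (Vec Nat 0) (vnil Nat) (vnil Nat)) ((λ (δ : Nat) → λ (η : Nat) → δ) 0 0) (refl (Vec Nat 0) (vnil Nat)) (vnil (Eq (Vec Nat 0) (vnil Nat) (vnil Nat)))
  ~> vcons (Eq (Vec Nat 0) (vnil Nat) (vnil Nat)) ((λ (δ : Nat) → 0) 0) (refl (Vec Nat 0) (vnil Nat)) (vnil (Eq (Vec Nat 0) (vnil Nat) (vnil Nat)))
  ~> vcons (Eq (Vec Nat 0) (vnil Nat) (vnil Nat)) 0 (refl (Vec Nat 0) (vnil Nat)) (vnil (Eq (Vec Nat 0) (vnil Nat) (vnil Nat)))
type:
  Vec (Eq (Vec Nat 0) (vnil Nat) (vnil Nat)) 1


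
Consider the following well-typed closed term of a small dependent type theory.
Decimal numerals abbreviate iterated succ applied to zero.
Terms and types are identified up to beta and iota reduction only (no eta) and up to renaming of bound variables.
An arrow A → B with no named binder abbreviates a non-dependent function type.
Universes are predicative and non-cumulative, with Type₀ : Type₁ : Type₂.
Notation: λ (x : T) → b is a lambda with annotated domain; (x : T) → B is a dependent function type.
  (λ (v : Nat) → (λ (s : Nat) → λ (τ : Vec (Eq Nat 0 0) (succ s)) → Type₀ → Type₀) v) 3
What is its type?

the term's type:
  Vec (Eq Nat 0 0) 4 → Type₁


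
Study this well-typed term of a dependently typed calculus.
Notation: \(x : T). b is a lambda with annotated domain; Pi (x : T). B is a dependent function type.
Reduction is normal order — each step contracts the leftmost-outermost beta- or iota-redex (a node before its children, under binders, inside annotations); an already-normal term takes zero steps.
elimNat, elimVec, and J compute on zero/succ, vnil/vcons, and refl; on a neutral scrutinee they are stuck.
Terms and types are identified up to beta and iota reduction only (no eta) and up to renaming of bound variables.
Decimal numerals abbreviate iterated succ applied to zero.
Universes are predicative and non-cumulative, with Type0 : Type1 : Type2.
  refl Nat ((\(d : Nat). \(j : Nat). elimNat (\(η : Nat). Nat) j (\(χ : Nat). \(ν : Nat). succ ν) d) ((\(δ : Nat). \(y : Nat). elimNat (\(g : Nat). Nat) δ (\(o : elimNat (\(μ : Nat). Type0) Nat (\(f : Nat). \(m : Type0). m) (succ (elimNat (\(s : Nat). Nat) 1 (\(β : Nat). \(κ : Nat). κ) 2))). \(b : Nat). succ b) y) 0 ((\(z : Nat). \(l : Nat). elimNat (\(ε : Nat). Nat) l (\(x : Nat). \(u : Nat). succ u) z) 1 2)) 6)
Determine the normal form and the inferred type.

normal form:
  refl Nat 9
type:
  Eq Nat 9 9
observation: reduction starts at a beta-redex, and 44 normal-order steps reach the normal form.


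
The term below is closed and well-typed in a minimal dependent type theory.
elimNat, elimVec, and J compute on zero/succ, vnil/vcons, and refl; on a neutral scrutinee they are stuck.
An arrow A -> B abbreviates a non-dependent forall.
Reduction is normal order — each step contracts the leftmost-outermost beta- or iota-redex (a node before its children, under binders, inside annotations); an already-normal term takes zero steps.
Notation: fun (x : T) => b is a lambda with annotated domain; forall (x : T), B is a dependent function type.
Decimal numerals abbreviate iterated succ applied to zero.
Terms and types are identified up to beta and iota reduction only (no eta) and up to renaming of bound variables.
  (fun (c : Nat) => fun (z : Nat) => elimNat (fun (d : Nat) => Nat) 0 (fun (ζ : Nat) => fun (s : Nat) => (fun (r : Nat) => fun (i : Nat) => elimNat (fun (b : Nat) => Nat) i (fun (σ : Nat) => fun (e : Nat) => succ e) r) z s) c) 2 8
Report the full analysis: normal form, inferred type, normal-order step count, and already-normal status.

reduced normal form:
  16
inferred type:
  Nat
steps to reach normal form (normal order): 63
started in normal form: no
first redex: a beta-redex


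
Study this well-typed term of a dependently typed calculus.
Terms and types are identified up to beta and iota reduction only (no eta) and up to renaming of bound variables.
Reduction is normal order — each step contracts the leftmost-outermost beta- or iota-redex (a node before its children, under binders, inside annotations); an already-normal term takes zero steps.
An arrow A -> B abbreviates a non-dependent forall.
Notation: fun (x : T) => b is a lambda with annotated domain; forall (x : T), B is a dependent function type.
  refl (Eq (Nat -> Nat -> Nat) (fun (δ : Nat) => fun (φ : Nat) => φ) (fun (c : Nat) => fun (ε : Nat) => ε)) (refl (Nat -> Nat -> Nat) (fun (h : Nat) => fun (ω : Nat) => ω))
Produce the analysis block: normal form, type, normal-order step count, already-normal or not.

resulting normal form:
  refl (Eq (Nat -> Nat -> Nat) (fun (δ : Nat) => fun (φ : Nat) => φ) (fun (c : Nat) => fun (ε : Nat) => ε)) (refl (Nat -> Nat -> Nat) (fun (h : Nat) => fun (ω : Nat) => ω))
the term's type:
  Eq (Eq (Nat -> Nat -> Nat) (fun (δ : Nat) => fun (φ : Nat) => φ) (fun (c : Nat) => fun (ε : Nat) => ε)) (refl (Nat -> Nat -> Nat) (fun (h : Nat) => fun (ω : Nat) => ω)) (refl (Nat -> Nat -> Nat) (fun (a : Nat) => fun (α : Nat) => α))
normal-order step count: 0
already normal: yes


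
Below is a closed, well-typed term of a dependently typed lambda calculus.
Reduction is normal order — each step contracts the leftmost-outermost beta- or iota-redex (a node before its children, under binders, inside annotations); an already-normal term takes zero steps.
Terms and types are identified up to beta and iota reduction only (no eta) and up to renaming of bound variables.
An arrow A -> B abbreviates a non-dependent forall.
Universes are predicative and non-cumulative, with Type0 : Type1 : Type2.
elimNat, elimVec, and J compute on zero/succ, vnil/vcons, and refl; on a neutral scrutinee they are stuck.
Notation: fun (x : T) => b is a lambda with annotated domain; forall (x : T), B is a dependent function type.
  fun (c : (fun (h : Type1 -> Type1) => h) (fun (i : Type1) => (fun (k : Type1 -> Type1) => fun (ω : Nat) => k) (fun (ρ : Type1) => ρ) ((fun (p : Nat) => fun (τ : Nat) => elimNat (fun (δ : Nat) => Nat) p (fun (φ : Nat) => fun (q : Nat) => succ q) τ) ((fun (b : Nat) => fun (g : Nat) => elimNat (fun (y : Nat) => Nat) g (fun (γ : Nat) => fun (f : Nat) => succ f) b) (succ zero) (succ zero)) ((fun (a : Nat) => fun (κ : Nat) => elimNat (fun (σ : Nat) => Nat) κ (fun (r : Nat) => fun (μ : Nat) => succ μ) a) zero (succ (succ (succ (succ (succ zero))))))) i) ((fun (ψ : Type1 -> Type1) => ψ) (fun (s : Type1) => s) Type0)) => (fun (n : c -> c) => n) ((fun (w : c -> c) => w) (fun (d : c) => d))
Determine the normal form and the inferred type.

normal form:
  fun (c : Type0) => fun (h : c) => h
the term's type:
  forall (c : Type0), c -> c


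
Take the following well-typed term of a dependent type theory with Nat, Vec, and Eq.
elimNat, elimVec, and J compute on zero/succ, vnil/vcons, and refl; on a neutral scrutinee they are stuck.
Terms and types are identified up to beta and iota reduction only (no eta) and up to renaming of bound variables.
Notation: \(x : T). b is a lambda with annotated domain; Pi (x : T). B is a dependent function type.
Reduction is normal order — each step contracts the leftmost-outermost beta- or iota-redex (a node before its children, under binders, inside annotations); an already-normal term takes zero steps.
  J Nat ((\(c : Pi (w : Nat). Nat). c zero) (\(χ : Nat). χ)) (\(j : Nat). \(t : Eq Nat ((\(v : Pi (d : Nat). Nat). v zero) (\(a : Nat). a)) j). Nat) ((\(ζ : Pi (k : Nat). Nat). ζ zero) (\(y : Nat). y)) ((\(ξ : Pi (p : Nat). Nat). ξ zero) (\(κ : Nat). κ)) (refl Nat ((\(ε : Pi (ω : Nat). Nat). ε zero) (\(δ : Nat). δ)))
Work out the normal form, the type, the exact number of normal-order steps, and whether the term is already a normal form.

normal form:
  zero
inferred type:
  Nat
steps to reach normal form (normal order): 3
started in normal form: no
first contracted redex: a J iota-redex


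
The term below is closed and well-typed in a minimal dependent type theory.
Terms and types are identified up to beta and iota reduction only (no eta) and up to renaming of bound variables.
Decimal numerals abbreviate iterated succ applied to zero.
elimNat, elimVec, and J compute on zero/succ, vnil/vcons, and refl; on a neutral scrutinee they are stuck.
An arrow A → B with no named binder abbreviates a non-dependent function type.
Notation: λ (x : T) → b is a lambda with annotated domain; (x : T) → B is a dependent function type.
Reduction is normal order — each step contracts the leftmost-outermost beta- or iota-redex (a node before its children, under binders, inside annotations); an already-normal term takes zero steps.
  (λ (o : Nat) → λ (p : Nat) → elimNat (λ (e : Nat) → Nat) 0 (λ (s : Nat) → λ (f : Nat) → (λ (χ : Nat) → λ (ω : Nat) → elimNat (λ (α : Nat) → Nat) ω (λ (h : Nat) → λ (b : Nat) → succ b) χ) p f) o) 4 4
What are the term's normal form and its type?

reduced normal form:
  16
type:
  Nat
observation: 75 normal-order steps normalize the term, beginning with a beta-redex.


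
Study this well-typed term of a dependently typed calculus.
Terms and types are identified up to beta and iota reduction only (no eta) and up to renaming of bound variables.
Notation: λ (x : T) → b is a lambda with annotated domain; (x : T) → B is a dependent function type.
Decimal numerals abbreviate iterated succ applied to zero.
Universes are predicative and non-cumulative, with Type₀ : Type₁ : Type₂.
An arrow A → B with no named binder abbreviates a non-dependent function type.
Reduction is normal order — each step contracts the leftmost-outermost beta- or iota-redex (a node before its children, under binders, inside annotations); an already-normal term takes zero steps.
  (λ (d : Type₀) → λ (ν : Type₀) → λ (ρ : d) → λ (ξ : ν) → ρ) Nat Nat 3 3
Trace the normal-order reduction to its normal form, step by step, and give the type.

normal-order reduction sequence:
  (λ (d : Type₀) → λ (ν : Type₀) → λ (ρ : d) → λ (ξ : ν) → ρ) Nat Nat 3 3
  ~> (λ (d : Type₀) → λ (ν : Nat) → λ (ρ : d) → ν) Nat 3 3
  ~> (λ (d : Nat) → λ (ν : Nat) → d) 3 3
  ~> (λ (d : Nat) → 3) 3
  ~> 3
the term's type:
  Nat


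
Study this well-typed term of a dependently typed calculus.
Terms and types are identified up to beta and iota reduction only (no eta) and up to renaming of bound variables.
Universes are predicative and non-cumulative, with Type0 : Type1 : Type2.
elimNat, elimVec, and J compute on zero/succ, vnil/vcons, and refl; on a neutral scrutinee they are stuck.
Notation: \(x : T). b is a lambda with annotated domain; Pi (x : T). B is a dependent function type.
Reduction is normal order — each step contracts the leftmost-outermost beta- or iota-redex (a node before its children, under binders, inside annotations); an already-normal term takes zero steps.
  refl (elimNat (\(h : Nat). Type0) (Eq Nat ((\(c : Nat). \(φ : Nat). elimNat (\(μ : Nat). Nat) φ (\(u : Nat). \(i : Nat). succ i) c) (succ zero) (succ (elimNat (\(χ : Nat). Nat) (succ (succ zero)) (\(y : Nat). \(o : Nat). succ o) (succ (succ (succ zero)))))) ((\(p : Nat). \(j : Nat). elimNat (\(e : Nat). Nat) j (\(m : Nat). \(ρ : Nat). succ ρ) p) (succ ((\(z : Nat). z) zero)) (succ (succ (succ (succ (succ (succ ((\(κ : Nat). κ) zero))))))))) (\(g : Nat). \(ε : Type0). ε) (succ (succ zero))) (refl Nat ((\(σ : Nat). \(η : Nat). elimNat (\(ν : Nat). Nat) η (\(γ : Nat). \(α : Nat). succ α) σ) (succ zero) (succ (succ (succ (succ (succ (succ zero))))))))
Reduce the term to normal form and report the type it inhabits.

reduced normal form:
  refl (Eq Nat (succ (succ (succ (succ (succ (succ (succ zero))))))) (succ (succ (succ (succ (succ (succ (succ zero)))))))) (refl Nat (succ (succ (succ (succ (succ (succ (succ zero))))))))
type:
  Eq (Eq Nat (succ (succ (succ (succ (succ (succ (succ zero))))))) (succ (succ (succ (succ (succ (succ (succ zero)))))))) (refl Nat (succ (succ (succ (succ (succ (succ (succ zero)))))))) (refl Nat (succ (succ (succ (succ (succ (succ (succ zero))))))))
observation: the first redex contracted is an elimNat iota-redex; the normal form is reached in 37 normal-order steps.


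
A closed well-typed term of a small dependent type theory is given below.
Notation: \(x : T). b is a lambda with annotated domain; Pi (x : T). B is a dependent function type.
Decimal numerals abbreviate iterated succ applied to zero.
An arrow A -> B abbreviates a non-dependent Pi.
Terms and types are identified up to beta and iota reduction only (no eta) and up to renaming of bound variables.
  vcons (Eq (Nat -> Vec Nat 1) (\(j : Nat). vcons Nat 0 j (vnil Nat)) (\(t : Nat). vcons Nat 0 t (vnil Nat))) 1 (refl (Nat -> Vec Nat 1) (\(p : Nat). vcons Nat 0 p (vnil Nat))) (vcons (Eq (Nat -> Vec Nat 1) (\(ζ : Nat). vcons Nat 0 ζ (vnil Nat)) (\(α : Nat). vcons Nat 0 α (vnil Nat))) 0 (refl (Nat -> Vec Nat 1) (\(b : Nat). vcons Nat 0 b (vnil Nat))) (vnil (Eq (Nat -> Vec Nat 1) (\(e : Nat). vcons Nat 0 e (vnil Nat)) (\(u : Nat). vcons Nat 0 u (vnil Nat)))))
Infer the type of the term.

inferred type:
  Vec (Eq (Nat -> Vec Nat 1) (\(j : Nat). vcons Nat 0 j (vnil Nat)) (\(t : Nat). vcons Nat 0 t (vnil Nat))) 2


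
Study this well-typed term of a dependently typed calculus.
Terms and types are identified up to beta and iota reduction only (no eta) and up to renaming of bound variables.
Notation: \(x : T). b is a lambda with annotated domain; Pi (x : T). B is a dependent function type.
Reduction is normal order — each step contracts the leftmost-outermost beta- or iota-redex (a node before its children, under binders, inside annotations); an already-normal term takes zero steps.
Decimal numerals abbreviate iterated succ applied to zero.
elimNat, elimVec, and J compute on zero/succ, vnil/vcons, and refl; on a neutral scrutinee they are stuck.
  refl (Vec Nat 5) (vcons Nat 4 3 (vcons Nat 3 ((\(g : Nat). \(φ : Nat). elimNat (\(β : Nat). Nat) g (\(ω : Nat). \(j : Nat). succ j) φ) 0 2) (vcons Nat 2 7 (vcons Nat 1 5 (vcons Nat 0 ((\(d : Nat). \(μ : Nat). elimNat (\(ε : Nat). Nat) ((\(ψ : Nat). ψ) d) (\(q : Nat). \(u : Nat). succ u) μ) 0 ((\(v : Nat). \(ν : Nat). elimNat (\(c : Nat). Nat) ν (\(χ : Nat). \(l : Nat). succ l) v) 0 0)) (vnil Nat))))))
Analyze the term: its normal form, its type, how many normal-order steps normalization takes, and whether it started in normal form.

normal form:
  refl (Vec Nat 5) (vcons Nat 4 3 (vcons Nat 3 2 (vcons Nat 2 7 (vcons Nat 1 5 (vcons Nat 0 0 (vnil Nat))))))
type:
  Eq (Vec Nat 5) (vcons Nat 4 3 (vcons Nat 3 2 (vcons Nat 2 7 (vcons Nat 1 5 (vcons Nat 0 0 (vnil Nat)))))) (vcons Nat 4 3 (vcons Nat 3 2 (vcons Nat 2 7 (vcons Nat 1 5 (vcons Nat 0 0 (vnil Nat))))))
reduction steps (normal order): 16
already normal: no
first contracted redex: a beta-redex


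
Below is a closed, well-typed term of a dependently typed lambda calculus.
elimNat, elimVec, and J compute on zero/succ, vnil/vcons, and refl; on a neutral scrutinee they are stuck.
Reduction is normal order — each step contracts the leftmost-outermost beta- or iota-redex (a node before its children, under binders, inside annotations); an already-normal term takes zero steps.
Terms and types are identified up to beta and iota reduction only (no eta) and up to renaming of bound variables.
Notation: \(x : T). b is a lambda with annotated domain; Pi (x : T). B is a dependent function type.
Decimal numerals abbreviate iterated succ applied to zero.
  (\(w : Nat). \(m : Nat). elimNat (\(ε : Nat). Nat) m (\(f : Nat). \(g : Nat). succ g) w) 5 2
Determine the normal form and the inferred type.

resulting normal form:
  7
the term's type:
  Nat


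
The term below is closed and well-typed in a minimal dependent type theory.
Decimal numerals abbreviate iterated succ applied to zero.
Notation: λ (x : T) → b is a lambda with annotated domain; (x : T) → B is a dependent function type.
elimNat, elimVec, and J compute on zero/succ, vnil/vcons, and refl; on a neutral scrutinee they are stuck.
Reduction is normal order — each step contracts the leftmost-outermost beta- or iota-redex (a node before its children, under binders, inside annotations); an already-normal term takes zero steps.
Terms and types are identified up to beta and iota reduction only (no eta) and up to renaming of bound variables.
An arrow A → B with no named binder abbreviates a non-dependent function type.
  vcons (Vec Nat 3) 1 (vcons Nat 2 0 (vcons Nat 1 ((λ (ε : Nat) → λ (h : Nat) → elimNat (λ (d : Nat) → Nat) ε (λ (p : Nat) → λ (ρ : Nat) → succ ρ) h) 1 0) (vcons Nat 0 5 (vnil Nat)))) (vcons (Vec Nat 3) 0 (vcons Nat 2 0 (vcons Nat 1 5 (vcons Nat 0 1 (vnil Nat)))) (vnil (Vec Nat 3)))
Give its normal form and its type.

reduced normal form:
  vcons (Vec Nat 3) 1 (vcons Nat 2 0 (vcons Nat 1 1 (vcons Nat 0 5 (vnil Nat)))) (vcons (Vec Nat 3) 0 (vcons Nat 2 0 (vcons Nat 1 5 (vcons Nat 0 1 (vnil Nat)))) (vnil (Vec Nat 3)))
inferred type:
  Vec (Vec Nat 3) 2
observation: the term reaches its normal form after 3 normal-order steps.


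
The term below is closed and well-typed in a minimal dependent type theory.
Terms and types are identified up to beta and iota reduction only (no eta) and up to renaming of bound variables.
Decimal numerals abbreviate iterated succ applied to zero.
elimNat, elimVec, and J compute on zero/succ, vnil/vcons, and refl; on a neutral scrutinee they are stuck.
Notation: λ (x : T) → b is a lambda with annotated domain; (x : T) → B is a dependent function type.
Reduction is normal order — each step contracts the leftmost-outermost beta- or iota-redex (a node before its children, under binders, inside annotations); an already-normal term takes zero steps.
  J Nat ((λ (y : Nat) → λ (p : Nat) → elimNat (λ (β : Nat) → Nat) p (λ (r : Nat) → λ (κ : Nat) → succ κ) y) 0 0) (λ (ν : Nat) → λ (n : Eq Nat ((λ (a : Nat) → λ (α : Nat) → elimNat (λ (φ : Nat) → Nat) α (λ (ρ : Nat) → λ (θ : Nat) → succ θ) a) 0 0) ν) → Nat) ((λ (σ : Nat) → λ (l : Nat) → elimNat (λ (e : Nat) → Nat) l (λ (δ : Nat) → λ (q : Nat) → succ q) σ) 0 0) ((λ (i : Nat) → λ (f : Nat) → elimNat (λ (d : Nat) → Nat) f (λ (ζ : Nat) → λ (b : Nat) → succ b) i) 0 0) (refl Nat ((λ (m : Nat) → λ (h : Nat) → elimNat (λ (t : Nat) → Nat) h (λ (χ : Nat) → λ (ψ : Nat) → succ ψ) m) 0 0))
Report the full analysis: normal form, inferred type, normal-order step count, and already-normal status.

reduced normal form:
  0
inferred type:
  Nat
steps to reach normal form (normal order): 4
started in normal form: no
first contracted redex: a J iota-redex


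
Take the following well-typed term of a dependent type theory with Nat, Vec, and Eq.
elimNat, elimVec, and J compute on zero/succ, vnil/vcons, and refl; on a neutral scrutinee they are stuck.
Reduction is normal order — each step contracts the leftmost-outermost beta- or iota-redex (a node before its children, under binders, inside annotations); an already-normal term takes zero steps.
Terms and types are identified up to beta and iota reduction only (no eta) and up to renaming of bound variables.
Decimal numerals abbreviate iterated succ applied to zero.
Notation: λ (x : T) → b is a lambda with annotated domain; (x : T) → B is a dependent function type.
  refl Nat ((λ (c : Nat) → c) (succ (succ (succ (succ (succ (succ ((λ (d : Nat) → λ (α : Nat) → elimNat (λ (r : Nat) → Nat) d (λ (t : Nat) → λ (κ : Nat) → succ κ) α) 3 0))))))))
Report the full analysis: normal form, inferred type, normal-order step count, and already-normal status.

resulting normal form:
  refl Nat 9
type:
  Eq Nat 9 9
steps to reach normal form (normal order): 4
started in normal form: no
first contracted redex: a beta-redex


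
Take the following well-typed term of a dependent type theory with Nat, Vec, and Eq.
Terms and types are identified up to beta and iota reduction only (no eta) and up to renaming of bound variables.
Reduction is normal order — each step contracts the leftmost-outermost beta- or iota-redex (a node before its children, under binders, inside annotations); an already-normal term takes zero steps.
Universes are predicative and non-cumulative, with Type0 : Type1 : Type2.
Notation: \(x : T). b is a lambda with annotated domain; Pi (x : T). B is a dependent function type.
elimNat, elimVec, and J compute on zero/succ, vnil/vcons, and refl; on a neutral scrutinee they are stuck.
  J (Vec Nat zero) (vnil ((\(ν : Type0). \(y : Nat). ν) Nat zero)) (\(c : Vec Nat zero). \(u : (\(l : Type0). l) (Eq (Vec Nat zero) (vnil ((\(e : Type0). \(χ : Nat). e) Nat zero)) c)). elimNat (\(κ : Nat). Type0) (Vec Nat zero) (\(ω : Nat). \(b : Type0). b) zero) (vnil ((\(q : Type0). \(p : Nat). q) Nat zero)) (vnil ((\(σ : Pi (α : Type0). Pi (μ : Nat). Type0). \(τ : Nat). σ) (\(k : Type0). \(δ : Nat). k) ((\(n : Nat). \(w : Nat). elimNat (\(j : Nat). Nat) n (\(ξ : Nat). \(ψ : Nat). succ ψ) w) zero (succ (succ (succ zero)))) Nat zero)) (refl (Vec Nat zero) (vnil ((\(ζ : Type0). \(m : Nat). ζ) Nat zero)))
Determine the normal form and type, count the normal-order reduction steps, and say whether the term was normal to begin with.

normal form:
  vnil Nat
type:
  Vec Nat zero
reduction steps (normal order): 3
started in normal form: no
first contracted redex: a J iota-redex


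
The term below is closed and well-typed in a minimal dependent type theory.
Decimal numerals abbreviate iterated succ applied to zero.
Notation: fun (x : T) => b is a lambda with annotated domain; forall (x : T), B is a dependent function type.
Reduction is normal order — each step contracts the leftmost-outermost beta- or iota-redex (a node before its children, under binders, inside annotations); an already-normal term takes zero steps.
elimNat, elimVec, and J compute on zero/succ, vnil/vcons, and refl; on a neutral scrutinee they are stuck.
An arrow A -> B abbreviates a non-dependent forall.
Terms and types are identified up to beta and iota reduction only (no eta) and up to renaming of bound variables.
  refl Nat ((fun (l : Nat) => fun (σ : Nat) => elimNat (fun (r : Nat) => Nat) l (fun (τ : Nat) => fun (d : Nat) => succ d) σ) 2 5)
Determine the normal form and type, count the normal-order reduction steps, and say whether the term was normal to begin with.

normal form:
  refl Nat 7
inferred type:
  Eq Nat 7 7
reduction steps (normal order): 18
started in normal form: no
first contracted redex: a beta-redex


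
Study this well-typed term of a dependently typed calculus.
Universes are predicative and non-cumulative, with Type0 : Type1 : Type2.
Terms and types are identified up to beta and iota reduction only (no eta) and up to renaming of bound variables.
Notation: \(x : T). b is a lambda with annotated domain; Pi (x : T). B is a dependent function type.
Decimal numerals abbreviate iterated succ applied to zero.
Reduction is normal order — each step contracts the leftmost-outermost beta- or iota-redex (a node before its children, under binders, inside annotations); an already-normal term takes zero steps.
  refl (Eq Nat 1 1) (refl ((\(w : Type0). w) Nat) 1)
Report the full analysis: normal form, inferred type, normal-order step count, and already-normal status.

normal form:
  refl (Eq Nat 1 1) (refl Nat 1)
the term's type:
  Eq (Eq Nat 1 1) (refl Nat 1) (refl Nat 1)
steps to reach normal form (normal order): 1
term was already normal: no
first contracted redex: a beta-redex


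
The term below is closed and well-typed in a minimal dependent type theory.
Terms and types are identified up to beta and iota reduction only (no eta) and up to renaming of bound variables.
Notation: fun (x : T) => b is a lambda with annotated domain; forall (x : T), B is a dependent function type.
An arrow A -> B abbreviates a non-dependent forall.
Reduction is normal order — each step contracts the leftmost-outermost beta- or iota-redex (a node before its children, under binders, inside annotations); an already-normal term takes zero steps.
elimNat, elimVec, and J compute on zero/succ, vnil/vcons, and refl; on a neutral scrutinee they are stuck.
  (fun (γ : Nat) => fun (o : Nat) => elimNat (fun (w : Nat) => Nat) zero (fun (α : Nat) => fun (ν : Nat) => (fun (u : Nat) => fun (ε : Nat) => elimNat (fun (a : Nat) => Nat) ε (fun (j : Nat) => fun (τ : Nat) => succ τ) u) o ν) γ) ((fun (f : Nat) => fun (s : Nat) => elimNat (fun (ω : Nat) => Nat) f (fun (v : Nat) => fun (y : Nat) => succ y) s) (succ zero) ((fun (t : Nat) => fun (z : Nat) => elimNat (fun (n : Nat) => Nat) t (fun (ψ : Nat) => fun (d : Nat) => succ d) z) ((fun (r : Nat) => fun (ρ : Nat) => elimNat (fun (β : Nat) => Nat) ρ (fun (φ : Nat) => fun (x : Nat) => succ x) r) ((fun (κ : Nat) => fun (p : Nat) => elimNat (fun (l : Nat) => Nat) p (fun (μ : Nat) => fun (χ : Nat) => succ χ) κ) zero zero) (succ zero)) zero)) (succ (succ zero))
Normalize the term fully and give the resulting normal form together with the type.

reduced normal form:
  succ (succ (succ (succ zero)))
inferred type:
  Nat
observation: 33 normal-order steps separate the term from its normal form.


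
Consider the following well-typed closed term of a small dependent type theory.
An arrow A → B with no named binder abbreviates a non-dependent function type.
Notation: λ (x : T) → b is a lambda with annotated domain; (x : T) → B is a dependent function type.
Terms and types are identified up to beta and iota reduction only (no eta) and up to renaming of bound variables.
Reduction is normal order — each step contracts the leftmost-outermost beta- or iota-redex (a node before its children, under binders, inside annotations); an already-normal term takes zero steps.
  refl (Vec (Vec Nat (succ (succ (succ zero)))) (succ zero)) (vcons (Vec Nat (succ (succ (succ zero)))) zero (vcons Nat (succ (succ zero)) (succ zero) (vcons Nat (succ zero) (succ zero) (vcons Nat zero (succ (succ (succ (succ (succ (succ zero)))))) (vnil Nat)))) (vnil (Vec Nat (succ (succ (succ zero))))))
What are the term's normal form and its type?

resulting normal form:
  refl (Vec (Vec Nat (succ (succ (succ zero)))) (succ zero)) (vcons (Vec Nat (succ (succ (succ zero)))) zero (vcons Nat (succ (succ zero)) (succ zero) (vcons Nat (succ zero) (succ zero) (vcons Nat zero (succ (succ (succ (succ (succ (succ zero)))))) (vnil Nat)))) (vnil (Vec Nat (succ (succ (succ zero))))))
inferred type:
  Eq (Vec (Vec Nat (succ (succ (succ zero)))) (succ zero)) (vcons (Vec Nat (succ (succ (succ zero)))) zero (vcons Nat (succ (succ zero)) (succ zero) (vcons Nat (succ zero) (succ zero) (vcons Nat zero (succ (succ (succ (succ (succ (succ zero)))))) (vnil Nat)))) (vnil (Vec Nat (succ (succ (succ zero)))))) (vcons (Vec Nat (succ (succ (succ zero)))) zero (vcons Nat (succ (succ zero)) (succ zero) (vcons Nat (succ zero) (succ zero) (vcons Nat zero (succ (succ (succ (succ (succ (succ zero)))))) (vnil Nat)))) (vnil (Vec Nat (succ (succ (succ zero))))))
observation: the term is already in normal form.


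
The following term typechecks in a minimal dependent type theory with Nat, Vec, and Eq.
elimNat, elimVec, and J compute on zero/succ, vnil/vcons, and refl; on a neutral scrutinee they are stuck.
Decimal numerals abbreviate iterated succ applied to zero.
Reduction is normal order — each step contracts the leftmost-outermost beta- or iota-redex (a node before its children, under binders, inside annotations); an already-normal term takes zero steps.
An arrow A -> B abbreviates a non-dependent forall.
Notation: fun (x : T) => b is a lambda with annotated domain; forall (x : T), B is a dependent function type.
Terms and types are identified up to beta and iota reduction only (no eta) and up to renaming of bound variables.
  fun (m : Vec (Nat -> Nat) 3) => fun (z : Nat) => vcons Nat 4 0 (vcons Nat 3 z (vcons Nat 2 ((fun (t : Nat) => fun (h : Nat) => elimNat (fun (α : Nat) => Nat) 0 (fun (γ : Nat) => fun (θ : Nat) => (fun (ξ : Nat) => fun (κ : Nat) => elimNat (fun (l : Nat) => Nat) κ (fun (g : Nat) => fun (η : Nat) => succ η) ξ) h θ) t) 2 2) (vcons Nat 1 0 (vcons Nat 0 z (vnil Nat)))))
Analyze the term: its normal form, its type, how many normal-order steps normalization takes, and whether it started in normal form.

normal form:
  fun (m : Vec (Nat -> Nat) 3) => fun (z : Nat) => vcons Nat 4 0 (vcons Nat 3 z (vcons Nat 2 4 (vcons Nat 1 0 (vcons Nat 0 z (vnil Nat)))))
inferred type:
  Vec (Nat -> Nat) 3 -> Nat -> Vec Nat 5
steps to reach normal form (normal order): 27
already normal: no
first redex: a beta-redex


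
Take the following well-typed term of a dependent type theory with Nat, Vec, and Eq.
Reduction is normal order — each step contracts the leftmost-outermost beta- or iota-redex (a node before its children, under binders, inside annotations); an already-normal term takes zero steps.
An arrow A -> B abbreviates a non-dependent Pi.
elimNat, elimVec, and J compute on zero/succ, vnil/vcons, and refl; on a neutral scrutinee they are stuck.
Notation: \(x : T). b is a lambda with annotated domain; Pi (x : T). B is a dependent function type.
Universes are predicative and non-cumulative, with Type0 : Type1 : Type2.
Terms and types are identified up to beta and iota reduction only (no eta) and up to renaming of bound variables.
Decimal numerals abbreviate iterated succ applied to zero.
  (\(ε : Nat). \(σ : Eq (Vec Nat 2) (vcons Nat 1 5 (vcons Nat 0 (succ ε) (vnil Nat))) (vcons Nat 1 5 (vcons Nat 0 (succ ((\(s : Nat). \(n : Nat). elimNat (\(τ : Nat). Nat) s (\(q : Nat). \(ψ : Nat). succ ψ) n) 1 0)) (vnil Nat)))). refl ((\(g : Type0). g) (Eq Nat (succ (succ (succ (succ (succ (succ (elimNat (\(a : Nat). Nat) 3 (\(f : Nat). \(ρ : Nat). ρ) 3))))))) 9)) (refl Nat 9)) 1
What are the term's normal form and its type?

normal form:
  \(ε : Eq (Vec Nat 2) (vcons Nat 1 5 (vcons Nat 0 2 (vnil Nat))) (vcons Nat 1 5 (vcons Nat 0 2 (vnil Nat)))). refl (Eq Nat 9 9) (refl Nat 9)
inferred type:
  Eq (Vec Nat 2) (vcons Nat 1 5 (vcons Nat 0 2 (vnil Nat))) (vcons Nat 1 5 (vcons Nat 0 2 (vnil Nat))) -> Eq (Eq Nat 9 9) (refl Nat 9) (refl Nat 9)
observation: the leftmost-outermost redex is a beta-redex, and normalization takes 15 steps.


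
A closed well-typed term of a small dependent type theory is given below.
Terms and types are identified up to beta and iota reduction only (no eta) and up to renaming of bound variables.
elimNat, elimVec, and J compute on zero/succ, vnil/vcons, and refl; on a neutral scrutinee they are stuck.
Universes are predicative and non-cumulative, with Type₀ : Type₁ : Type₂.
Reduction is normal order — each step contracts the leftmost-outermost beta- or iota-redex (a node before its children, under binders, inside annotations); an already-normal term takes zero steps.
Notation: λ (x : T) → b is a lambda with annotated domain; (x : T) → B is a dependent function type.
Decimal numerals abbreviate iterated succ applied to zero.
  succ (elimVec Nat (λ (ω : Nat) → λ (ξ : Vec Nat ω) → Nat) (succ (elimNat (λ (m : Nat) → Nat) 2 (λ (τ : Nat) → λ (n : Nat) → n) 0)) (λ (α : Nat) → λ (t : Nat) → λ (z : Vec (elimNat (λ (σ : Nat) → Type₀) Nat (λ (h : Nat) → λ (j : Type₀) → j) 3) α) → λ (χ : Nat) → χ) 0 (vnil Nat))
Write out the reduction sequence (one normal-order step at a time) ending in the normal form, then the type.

normal-order reduction:
  succ (elimVec Nat (λ (ω : Nat) → λ (ξ : Vec Nat ω) → Nat) (succ (elimNat (λ (m : Nat) → Nat) 2 (λ (τ : Nat) → λ (n : Nat) → n) 0)) (λ (α : Nat) → λ (t : Nat) → λ (z : Vec (elimNat (λ (σ : Nat) → Type₀) Nat (λ (h : Nat) → λ (j : Type₀) → j) 3) α) → λ (χ : Nat) → χ) 0 (vnil Nat))
  ~> succ (succ (elimNat (λ (ω : Nat) → Nat) 2 (λ (ξ : Nat) → λ (m : Nat) → m) 0))
  ~> 4
the term's type:
  Nat


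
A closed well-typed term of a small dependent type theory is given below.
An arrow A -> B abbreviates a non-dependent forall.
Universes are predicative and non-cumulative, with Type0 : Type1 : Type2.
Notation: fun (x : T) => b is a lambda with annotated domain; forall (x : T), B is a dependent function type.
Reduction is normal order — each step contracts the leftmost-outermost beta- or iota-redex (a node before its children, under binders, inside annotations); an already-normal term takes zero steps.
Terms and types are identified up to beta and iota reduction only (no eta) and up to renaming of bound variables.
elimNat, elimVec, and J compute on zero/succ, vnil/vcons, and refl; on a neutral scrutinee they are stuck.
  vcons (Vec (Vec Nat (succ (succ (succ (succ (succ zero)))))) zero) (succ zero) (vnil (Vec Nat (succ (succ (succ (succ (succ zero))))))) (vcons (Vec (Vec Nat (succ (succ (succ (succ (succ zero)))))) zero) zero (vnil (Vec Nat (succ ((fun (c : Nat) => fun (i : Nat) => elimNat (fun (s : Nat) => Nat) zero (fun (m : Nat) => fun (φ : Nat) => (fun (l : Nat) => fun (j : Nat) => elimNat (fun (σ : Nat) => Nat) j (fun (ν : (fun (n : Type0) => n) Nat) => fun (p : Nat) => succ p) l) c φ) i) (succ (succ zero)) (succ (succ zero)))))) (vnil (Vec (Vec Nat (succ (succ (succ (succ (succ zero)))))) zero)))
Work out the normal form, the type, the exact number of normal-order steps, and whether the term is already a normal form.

resulting normal form:
  vcons (Vec (Vec Nat (succ (succ (succ (succ (succ zero)))))) zero) (succ zero) (vnil (Vec Nat (succ (succ (succ (succ (succ zero))))))) (vcons (Vec (Vec Nat (succ (succ (succ (succ (succ zero)))))) zero) zero (vnil (Vec Nat (succ (succ (succ (succ (succ zero))))))) (vnil (Vec (Vec Nat (succ (succ (succ (succ (succ zero)))))) zero)))
type:
  Vec (Vec (Vec Nat (succ (succ (succ (succ (succ zero)))))) zero) (succ (succ zero))
reduction steps (normal order): 27
already normal: no
first redex: a beta-redex
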